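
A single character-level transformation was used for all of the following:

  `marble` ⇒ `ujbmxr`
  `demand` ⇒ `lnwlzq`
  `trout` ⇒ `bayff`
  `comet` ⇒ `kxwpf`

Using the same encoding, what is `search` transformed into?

ankcou

In marble: m→u is +8, a→j is +9, r→b is +10, b→m is +11 — the shift increases by 1 each position. Each letter shifts forward by (position + 8), i.e. 8, 9, 10, … — the shift grows by one for each successive letter.
On search: s+8=a, e+9=n, a+10=k, r+11=c, c+12=o, h+13=u.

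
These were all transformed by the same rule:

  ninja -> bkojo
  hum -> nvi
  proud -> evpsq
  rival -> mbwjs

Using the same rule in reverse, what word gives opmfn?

melon

The output letters match the input read backwards, each shifted +1: ninja reversed is ajnin. The word is reversed, then every letter is shifted forward by 1.
Undoing it on opmfn: shift back: o−1=n, p−1=o, m−1=l, f−1=e, n−1=m → nolem; then reverse → melon.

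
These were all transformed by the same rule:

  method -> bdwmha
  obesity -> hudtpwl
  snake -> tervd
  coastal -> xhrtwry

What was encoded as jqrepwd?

granite

m(12)→b(1) and e(4)→d(3) fit y≡3x+17 (mod 26); the inverse of 3 mod 26 is 9. Treating letters as 0–25, the rule is x ↦ 3x + 17 (mod 26).
Decoding jqrepwd: j(9)→9·(9−17)≡6=g; q(16)→9·(16−17)≡17=r; r(17)→9·(17−17)≡0=a; e(4)→9·(4−17)≡13=n; p(15)→9·(15−17)≡8=i; w(22)→9·(22−17)≡19=t; d(3)→9·(3−17)≡4=e (all mod 26).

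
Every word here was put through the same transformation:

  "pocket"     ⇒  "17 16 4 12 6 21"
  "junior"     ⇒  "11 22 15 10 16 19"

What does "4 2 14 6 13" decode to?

p is letter #16 and maps to 17: an offset of 1. Each letter is replaced by its alphabet position (a=1..z=26) + 1.
Undoing it on 4 2 14 6 13: 4→(4−1)÷1=3=c, 2→(2−1)÷1=1=a, 14→(14−1)÷1=13=m, 6→(6−1)÷1=5=e, 13→(13−1)÷1=12=l.

camel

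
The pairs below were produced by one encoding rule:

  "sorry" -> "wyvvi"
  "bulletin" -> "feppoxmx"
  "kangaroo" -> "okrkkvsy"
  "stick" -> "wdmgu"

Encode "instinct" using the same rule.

mxwxsrgd

Shifts by position in sorry: pos 0: s→w (+4), pos 1: o→y (+10), pos 2: r→v (+4), pos 3: r→v (+4), pos 4: y→i (+10) — repeating every 3. The shifts repeat in a cycle of length 3: positions 0,1,… shift by +4, +10, +4, then the pattern repeats.
Applying it to instinct: i+4=m, n+10=x, s+4=w, t+4=x, i+10=s, n+4=r, c+4=g, t+10=d.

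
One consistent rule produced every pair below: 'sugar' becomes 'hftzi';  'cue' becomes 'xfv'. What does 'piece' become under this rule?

Letters are reflected about the middle of the alphabet (position → 25−position): Atbash.
Applying it to piece: p↔k, i↔r, e↔v, c↔x, e↔v.

krvxv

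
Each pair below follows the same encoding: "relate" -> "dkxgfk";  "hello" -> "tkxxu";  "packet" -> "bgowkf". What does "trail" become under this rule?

The rule splits by letter class: vowels +6, consonants +12.
For trail: t(cons)+12=f, r(cons)+12=d, a(vowel)+6=g, i(vowel)+6=o, l(cons)+12=x.

fdgox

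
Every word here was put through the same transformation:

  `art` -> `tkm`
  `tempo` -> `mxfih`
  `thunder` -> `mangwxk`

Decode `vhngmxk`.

Compare letters: a→t is +19, r→k is +19, t→m is +19 — a constant shift. It's a constant shift of +19 (ROT19).
Undoing it on vhngmxk: v−19=c, h−19=o, n−19=u, g−19=n, m−19=t, x−19=e, k−19=r.

counter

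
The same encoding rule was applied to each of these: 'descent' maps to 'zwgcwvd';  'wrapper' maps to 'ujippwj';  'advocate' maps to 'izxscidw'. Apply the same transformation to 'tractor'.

d(3)→z(25) and e(4)→w(22) fit y≡23x+8 (mod 26); the inverse of 23 mod 26 is 17. Treating letters as 0–25, the rule is x ↦ 23x + 8 (mod 26).
For tractor: t(19)→23·19+8≡3=d; r(17)→23·17+8≡9=j; a(0)→23·0+8≡8=i; c(2)→23·2+8≡2=c; t(19)→23·19+8≡3=d; o(14)→23·14+8≡18=s; r(17)→23·17+8≡9=j (all mod 26).

djicdsj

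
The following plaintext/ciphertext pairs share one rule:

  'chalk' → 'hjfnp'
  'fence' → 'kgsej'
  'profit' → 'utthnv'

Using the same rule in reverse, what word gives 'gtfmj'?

brake

Shifts by position in chalk: pos 0: c→h (+5), pos 1: h→j (+2), pos 2: a→f (+5), pos 3: l→n (+2) — repeating every 2. A repeating key of period 2 is used — shifts +5, +2 over and over.
Undoing it on gtfmj: g−5=b, t−2=r, f−5=a, m−2=k, j−5=e.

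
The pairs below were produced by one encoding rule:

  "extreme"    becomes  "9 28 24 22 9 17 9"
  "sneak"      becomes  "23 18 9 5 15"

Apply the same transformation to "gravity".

11 22 5 26 13 24 29

e is letter #5 and maps to 9: an offset of 4. Letters become their 1-based position plus 4 (so a→5, b→6, …).
For gravity: g=7→11, r=18→22, a=1→5, v=22→26, i=9→13, t=20→24, y=25→29.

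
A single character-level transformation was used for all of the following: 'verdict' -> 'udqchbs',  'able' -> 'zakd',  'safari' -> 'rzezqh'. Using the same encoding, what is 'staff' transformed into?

rszee

Every letter moves 25 places later in the alphabet, wrapping around z→a.
For staff: s+25=r, t+25=s, a+25=z, f+25=e, f+25=e.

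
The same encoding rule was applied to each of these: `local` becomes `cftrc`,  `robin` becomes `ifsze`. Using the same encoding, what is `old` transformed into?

fcu

Compare letters: l→c is +17, o→f is +17, c→t is +17 — a constant shift. This is a Caesar cipher with shift 17.
Applying it to old: o+17=f, l+17=c, d+17=u.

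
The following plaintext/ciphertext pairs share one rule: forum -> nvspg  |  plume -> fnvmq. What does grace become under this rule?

fdbsh

The output letters match the input read backwards, each shifted +1: forum reversed is murof. Read the word backwards and shift each letter +1.
For grace: reverse → ecarg; then shift: e+1=f, c+1=d, a+1=b, r+1=s, g+1=h.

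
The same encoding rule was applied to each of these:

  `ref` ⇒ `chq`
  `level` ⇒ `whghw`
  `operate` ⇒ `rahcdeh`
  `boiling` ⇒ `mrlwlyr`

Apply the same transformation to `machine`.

xdnslyh

The shift depends on letter class: consonant r→c is +11, but vowel e→h is +3. Two shifts are in play — +3 for a/e/i/o/u, +11 for every other letter.
Applying it to machine: m(cons)+11=x, a(vowel)+3=d, c(cons)+11=n, h(cons)+11=s, i(vowel)+3=l, n(cons)+11=y, e(vowel)+3=h.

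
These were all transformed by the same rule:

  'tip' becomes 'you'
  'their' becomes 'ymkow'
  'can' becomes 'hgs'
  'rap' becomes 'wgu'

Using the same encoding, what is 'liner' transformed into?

qoskw

The shift depends on letter class: consonant t→y is +5, but vowel i→o is +6. Two shifts are in play — +6 for a/e/i/o/u, +5 for every other letter.
On liner: l(cons)+5=q, i(vowel)+6=o, n(cons)+5=s, e(vowel)+6=k, r(cons)+5=w.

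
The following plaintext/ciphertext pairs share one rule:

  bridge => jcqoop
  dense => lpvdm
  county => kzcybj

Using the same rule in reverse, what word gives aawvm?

Shifts by position in bridge: pos 0: b→j (+8), pos 1: r→c (+11), pos 2: i→q (+8), pos 3: d→o (+11) — repeating every 2. A repeating key of period 2 is used — shifts +8, +11 over and over.
Decoding aawvm: a−8=s, a−11=p, w−8=o, v−11=k, m−8=e.

spoke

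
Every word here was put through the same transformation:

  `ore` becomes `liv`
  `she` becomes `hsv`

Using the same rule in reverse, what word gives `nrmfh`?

minus

Each pair mirrors across the alphabet (o↔l, r↔i, e↔v): positions sum to 25. Each letter is replaced by its mirror in the alphabet: a↔z, b↔y, c↔x, and so on (the Atbash cipher).
Decoding nrmfh: n↔m, r↔i, m↔n, f↔u, h↔s.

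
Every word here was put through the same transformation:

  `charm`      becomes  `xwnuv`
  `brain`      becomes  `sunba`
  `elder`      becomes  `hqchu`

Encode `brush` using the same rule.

sujzw

c(2)→x(23) and h(7)→w(22) fit y≡5x+13 (mod 26); the inverse of 5 mod 26 is 21. Each letter's alphabet position (a=0..z=25) is mapped through 5·x+13 mod 26 — an affine cipher.
Applying it to brush: b(1)→5·1+13≡18=s; r(17)→5·17+13≡20=u; u(20)→5·20+13≡9=j; s(18)→5·18+13≡25=z; h(7)→5·7+13≡22=w (all mod 26).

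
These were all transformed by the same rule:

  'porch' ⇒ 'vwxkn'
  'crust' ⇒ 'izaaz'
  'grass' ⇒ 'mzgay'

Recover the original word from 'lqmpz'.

Shifts by position in porch: pos 0: p→v (+6), pos 1: o→w (+8), pos 2: r→x (+6), pos 3: c→k (+8) — repeating every 2. The shifts repeat in a cycle of length 2: positions 0,1,… shift by +6, +8, then the pattern repeats.
Reversing it on lqmpz: l−6=f, q−8=i, m−6=g, p−8=h, z−6=t.

fight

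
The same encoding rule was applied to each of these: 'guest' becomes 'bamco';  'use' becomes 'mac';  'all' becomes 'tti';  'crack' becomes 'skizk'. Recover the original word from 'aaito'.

glass

The output letters match the input read backwards, each shifted +8: guest reversed is tseug. Read the word backwards and shift each letter +8.
Reversing it on aaito: shift back: a−8=s, a−8=s, i−8=a, t−8=l, o−8=g → ssalg; then reverse → glass.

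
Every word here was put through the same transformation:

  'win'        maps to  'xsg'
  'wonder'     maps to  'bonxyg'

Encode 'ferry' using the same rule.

ibbop

The output letters match the input read backwards, each shifted +10: win reversed is niw. Read the word backwards and shift each letter +10.
On ferry: reverse → yrref; then shift: y+10=i, r+10=b, r+10=b, e+10=o, f+10=p.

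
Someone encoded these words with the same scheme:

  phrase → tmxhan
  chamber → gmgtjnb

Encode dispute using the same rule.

Each letter shifts forward by (position + 4), i.e. 4, 5, 6, … — the shift grows by one for each successive letter.
On dispute: d+4=h, i+5=n, s+6=y, p+7=w, u+8=c, t+9=c, e+10=o.

hnywcco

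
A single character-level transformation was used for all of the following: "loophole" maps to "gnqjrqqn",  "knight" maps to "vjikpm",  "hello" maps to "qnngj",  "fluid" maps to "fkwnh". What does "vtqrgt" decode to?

The output letters match the input read backwards, each shifted +2: loophole reversed is elohpool. The word is reversed, then every letter is shifted forward by 2.
Decoding vtqrgt: shift back: v−2=t, t−2=r, q−2=o, r−2=p, g−2=e, t−2=r → troper; then reverse → report.

report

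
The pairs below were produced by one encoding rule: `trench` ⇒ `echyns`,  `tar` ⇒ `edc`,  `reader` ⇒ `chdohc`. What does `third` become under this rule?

The shift depends on letter class: consonant t→e is +11, but vowel e→h is +3. Vowels shift forward by 3 and consonants shift forward by 11.
For third: t(cons)+11=e, h(cons)+11=s, i(vowel)+3=l, r(cons)+11=c, d(cons)+11=o.

eslco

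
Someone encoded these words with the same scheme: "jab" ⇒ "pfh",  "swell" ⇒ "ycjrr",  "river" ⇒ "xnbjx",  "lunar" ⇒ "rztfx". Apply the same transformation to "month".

sttzn

The shift depends on letter class: consonant j→p is +6, but vowel a→f is +5. Vowels shift forward by 5 and consonants shift forward by 6.
Applying it to month: m(cons)+6=s, o(vowel)+5=t, n(cons)+6=t, t(cons)+6=z, h(cons)+6=n.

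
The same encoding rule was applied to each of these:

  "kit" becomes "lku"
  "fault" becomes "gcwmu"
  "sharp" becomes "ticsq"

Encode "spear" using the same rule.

The rule splits by letter class: vowels +2, consonants +1.
On spear: s(cons)+1=t, p(cons)+1=q, e(vowel)+2=g, a(vowel)+2=c, r(cons)+1=s.

tqgcs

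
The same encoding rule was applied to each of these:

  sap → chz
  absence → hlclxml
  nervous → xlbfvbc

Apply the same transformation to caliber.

The shift depends on letter class: consonant s→c is +10, but vowel a→h is +7. Vowels shift forward by 7 and consonants shift forward by 10.
On caliber: c(cons)+10=m, a(vowel)+7=h, l(cons)+10=v, i(vowel)+7=p, b(cons)+10=l, e(vowel)+7=l, r(cons)+10=b.

mhvpllb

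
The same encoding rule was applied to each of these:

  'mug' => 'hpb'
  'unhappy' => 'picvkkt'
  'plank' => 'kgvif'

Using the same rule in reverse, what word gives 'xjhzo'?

Compare letters: m→h is +21, u→p is +21, g→b is +21 — a constant shift. This is a Caesar cipher with shift 21.
Undoing it on xjhzo: x−21=c, j−21=o, h−21=m, z−21=e, o−21=t.

comet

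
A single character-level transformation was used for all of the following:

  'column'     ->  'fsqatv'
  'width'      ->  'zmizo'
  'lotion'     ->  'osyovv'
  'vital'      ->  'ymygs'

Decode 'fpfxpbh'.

In column: c→f is +3, o→s is +4, l→q is +5, u→a is +6 — the shift increases by 1 each position. Letter i (0-indexed) is shifted by i+3, so successive shifts are 3, 4, 5, ….
Undoing it on fpfxpbh: f−3=c, p−4=l, f−5=a, x−6=r, p−7=i, b−8=t, h−9=y.

clarity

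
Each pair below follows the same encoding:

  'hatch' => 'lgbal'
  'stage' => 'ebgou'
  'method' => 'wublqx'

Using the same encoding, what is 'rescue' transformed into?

hueayu

h(7)→l(11) and a(0)→g(6) fit y≡23x+6 (mod 26); the inverse of 23 mod 26 is 17. This is an affine cipher: with a=0,…,z=25, each position x becomes (23x+6) mod 26.
For rescue: r(17)→23·17+6≡7=h; e(4)→23·4+6≡20=u; s(18)→23·18+6≡4=e; c(2)→23·2+6≡0=a; u(20)→23·20+6≡24=y; e(4)→23·4+6≡20=u (all mod 26).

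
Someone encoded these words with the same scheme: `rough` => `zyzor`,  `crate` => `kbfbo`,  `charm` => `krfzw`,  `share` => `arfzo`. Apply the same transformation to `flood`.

Shifts by position in rough: pos 0: r→z (+8), pos 1: o→y (+10), pos 2: u→z (+5), pos 3: g→o (+8), pos 4: h→r (+10) — repeating every 3. A repeating key of period 3 is used — shifts +8, +10, +5 over and over.
On flood: f+8=n, l+10=v, o+5=t, o+8=w, d+10=n.

nvtwn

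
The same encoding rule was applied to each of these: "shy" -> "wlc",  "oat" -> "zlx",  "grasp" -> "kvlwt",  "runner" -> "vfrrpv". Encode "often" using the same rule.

zjxpr

The shift depends on letter class: consonant s→w is +4, but vowel o→z is +11. Vowels shift forward by 11 and consonants shift forward by 4.
On often: o(vowel)+11=z, f(cons)+4=j, t(cons)+4=x, e(vowel)+11=p, n(cons)+4=r.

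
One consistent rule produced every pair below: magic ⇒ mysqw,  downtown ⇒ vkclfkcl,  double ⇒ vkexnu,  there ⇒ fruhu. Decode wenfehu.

Treating letters as 0–25, the rule is x ↦ 25x + 24 (mod 26).
Reversing it on wenfehu: w(22)→25·(22−24)≡2=c; e(4)→25·(4−24)≡20=u; n(13)→25·(13−24)≡11=l; f(5)→25·(5−24)≡19=t; e(4)→25·(4−24)≡20=u; h(7)→25·(7−24)≡17=r; u(20)→25·(20−24)≡4=e (all mod 26).

culture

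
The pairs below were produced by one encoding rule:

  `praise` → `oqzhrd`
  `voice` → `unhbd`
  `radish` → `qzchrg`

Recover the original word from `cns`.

dot

Compare letters: p→o is +25, r→q is +25, a→z is +25 — a constant shift. Every letter moves 25 places later in the alphabet, wrapping around z→a.
Decoding cns: c−25=d, n−25=o, s−25=t.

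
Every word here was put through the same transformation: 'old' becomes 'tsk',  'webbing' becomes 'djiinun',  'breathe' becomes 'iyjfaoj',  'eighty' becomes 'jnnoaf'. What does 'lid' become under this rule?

The shift depends on letter class: consonant l→s is +7, but vowel o→t is +5. Two shifts are in play — +5 for a/e/i/o/u, +7 for every other letter.
Applying it to lid: l(cons)+7=s, i(vowel)+5=n, d(cons)+7=k.

snk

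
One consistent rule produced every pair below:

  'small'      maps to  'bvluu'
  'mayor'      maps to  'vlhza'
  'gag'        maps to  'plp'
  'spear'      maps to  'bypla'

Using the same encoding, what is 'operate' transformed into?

zypalcp

The shift depends on letter class: consonant s→b is +9, but vowel a→l is +11. Vowels shift forward by 11 and consonants shift forward by 9.
On operate: o(vowel)+11=z, p(cons)+9=y, e(vowel)+11=p, r(cons)+9=a, a(vowel)+11=l, t(cons)+9=c, e(vowel)+11=p.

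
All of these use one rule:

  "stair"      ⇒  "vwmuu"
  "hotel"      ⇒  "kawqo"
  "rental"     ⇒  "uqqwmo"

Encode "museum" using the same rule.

The shift depends on letter class: consonant s→v is +3, but vowel a→m is +12. Two shifts are in play — +12 for a/e/i/o/u, +3 for every other letter.
On museum: m(cons)+3=p, u(vowel)+12=g, s(cons)+3=v, e(vowel)+12=q, u(vowel)+12=g, m(cons)+3=p.

pgvqgp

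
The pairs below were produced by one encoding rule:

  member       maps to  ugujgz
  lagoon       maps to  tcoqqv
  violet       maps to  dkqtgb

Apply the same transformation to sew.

age

Vowels shift forward by 2 and consonants shift forward by 8.
On sew: s(cons)+8=a, e(vowel)+2=g, w(cons)+8=e.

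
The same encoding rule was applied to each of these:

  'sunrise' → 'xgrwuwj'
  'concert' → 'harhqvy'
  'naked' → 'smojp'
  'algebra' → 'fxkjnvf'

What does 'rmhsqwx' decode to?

The shifts repeat in a cycle of length 3: positions 0,1,… shift by +5, +12, +4, then the pattern repeats.
Decoding rmhsqwx: r−5=m, m−12=a, h−4=d, s−5=n, q−12=e, w−4=s, x−5=s.

madness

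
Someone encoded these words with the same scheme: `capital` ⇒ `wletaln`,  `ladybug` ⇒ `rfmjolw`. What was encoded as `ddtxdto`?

dismiss

Read the word backwards and shift each letter +11.
Decoding ddtxdto: shift back: d−11=s, d−11=s, t−11=i, x−11=m, d−11=s, t−11=i, o−11=d → ssimsid; then reverse → dismiss.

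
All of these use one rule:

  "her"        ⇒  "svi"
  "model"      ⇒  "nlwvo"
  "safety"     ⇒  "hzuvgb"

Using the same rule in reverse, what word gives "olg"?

Each pair mirrors across the alphabet (h↔s, e↔v, r↔i): positions sum to 25. This is the alphabet-reversal cipher (Atbash): a becomes z, b becomes y, etc.
Reversing it on olg: o↔l, l↔o, g↔t.

lot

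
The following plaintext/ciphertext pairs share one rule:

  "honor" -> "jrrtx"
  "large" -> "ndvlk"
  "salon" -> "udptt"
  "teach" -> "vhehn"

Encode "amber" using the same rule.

In honor: h→j is +2, o→r is +3, n→r is +4, o→t is +5 — the shift increases by 1 each position. The shift increases by 1 at each position, starting from +2: 2, 3, 4, ….
Applying it to amber: a+2=c, m+3=p, b+4=f, e+5=j, r+6=x.

cpfjx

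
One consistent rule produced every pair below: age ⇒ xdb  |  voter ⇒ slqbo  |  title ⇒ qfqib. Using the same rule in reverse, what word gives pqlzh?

stock

Compare letters: a→x is +23, g→d is +23, e→b is +23 — a constant shift. This is a Caesar cipher with shift 23.
Reversing it on pqlzh: p−23=s, q−23=t, l−23=o, z−23=c, h−23=k.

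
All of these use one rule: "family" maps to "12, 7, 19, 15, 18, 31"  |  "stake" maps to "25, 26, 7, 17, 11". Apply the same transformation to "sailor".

f is letter #6 and maps to 12: an offset of 6. Each letter is replaced by its alphabet position (a=1..z=26) + 6.
On sailor: s=19→25, a=1→7, i=9→15, l=12→18, o=15→21, r=18→24.

25, 7, 15, 18, 21, 24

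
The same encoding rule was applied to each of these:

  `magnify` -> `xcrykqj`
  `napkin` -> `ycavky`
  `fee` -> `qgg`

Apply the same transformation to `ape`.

The shift depends on letter class: consonant m→x is +11, but vowel a→c is +2. Two shifts are in play — +2 for a/e/i/o/u, +11 for every other letter.
On ape: a(vowel)+2=c, p(cons)+11=a, e(vowel)+2=g.

cag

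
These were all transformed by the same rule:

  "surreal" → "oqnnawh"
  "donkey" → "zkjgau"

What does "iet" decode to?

mix

Compare letters: s→o is +22, u→q is +22, r→n is +22 — a constant shift. It's a constant shift of +22 (ROT22).
Reversing it on iet: i−22=m, e−22=i, t−22=x.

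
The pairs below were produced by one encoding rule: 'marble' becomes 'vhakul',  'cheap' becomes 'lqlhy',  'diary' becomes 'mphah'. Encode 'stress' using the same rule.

The shift depends on letter class: consonant m→v is +9, but vowel a→h is +7. Two shifts are in play — +7 for a/e/i/o/u, +9 for every other letter.
Applying it to stress: s(cons)+9=b, t(cons)+9=c, r(cons)+9=a, e(vowel)+7=l, s(cons)+9=b, s(cons)+9=b.

bcalbb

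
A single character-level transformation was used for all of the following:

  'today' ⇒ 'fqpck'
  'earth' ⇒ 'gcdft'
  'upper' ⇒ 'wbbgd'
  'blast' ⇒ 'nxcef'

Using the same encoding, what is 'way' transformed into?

ick

The shift depends on letter class: consonant t→f is +12, but vowel o→q is +2. Vowels shift forward by 2 and consonants shift forward by 12.
For way: w(cons)+12=i, a(vowel)+2=c, y(cons)+12=k.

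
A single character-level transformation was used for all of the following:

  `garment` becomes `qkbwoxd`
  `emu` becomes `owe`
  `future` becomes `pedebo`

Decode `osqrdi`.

Compare letters: g→q is +10, a→k is +10, r→b is +10 — a constant shift. It's a constant shift of +10 (ROT10).
Reversing it on osqrdi: o−10=e, s−10=i, q−10=g, r−10=h, d−10=t, i−10=y.

eighty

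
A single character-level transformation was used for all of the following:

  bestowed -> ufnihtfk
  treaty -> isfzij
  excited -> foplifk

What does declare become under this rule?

kfpwzsf

b(1)→u(20) and e(4)→f(5) fit y≡21x+25 (mod 26); the inverse of 21 mod 26 is 5. Each letter's alphabet position (a=0..z=25) is mapped through 21·x+25 mod 26 — an affine cipher.
On declare: d(3)→21·3+25≡10=k; e(4)→21·4+25≡5=f; c(2)→21·2+25≡15=p; l(11)→21·11+25≡22=w; a(0)→21·0+25≡25=z; r(17)→21·17+25≡18=s; e(4)→21·4+25≡5=f (all mod 26).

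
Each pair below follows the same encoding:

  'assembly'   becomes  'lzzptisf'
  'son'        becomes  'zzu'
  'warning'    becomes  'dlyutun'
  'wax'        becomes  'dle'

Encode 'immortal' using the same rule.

tttzyals

The shift depends on letter class: consonant s→z is +7, but vowel a→l is +11. Two shifts are in play — +11 for a/e/i/o/u, +7 for every other letter.
Applying it to immortal: i(vowel)+11=t, m(cons)+7=t, m(cons)+7=t, o(vowel)+11=z, r(cons)+7=y, t(cons)+7=a, a(vowel)+11=l, l(cons)+7=s.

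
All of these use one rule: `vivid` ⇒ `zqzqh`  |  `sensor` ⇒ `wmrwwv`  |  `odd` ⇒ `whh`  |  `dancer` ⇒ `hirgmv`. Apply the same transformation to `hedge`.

The shift depends on letter class: consonant v→z is +4, but vowel i→q is +8. The rule splits by letter class: vowels +8, consonants +4.
Applying it to hedge: h(cons)+4=l, e(vowel)+8=m, d(cons)+4=h, g(cons)+4=k, e(vowel)+8=m.

lmhkm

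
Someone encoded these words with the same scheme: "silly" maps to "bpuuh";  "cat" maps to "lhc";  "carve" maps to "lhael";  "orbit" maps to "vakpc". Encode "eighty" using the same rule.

The shift depends on letter class: consonant s→b is +9, but vowel i→p is +7. The rule splits by letter class: vowels +7, consonants +9.
For eighty: e(vowel)+7=l, i(vowel)+7=p, g(cons)+9=p, h(cons)+9=q, t(cons)+9=c, y(cons)+9=h.

lppqch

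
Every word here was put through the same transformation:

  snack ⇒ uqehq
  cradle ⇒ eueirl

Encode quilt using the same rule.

In snack: s→u is +2, n→q is +3, a→e is +4, c→h is +5 — the shift increases by 1 each position. Each letter shifts forward by (position + 2), i.e. 2, 3, 4, … — the shift grows by one for each successive letter.
For quilt: q+2=s, u+3=x, i+4=m, l+5=q, t+6=z.

sxmqz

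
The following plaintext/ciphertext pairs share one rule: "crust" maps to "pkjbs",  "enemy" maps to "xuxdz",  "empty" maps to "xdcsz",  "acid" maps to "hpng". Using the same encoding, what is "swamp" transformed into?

brhdc

This is an affine cipher: with a=0,…,z=25, each position x becomes (17x+7) mod 26.
On swamp: s(18)→17·18+7≡1=b; w(22)→17·22+7≡17=r; a(0)→17·0+7≡7=h; m(12)→17·12+7≡3=d; p(15)→17·15+7≡2=c (all mod 26).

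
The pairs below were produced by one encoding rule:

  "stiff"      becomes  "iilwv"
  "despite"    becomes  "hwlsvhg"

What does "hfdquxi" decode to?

furnace

The output letters match the input read backwards, each shifted +3: stiff reversed is ffits. Read the word backwards and shift each letter +3.
Decoding hfdquxi: shift back: h−3=e, f−3=c, d−3=a, q−3=n, u−3=r, x−3=u, i−3=f → ecanruf; then reverse → furnace.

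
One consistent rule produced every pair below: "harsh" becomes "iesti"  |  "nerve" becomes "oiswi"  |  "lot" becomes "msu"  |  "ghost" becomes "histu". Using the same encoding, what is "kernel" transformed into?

lisoim

Two shifts are in play — +4 for a/e/i/o/u, +1 for every other letter.
For kernel: k(cons)+1=l, e(vowel)+4=i, r(cons)+1=s, n(cons)+1=o, e(vowel)+4=i, l(cons)+1=m.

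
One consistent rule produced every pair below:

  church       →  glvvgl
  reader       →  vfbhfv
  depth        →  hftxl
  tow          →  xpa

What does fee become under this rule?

The shift depends on letter class: consonant c→g is +4, but vowel u→v is +1. The rule splits by letter class: vowels +1, consonants +4.
Applying it to fee: f(cons)+4=j, e(vowel)+1=f, e(vowel)+1=f.

jff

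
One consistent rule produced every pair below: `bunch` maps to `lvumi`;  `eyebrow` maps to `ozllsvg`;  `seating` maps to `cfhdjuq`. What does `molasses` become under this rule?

wpsktzot

Shifts by position in bunch: pos 0: b→l (+10), pos 1: u→v (+1), pos 2: n→u (+7), pos 3: c→m (+10), pos 4: h→i (+1) — repeating every 3. A repeating key of period 3 is used — shifts +10, +1, +7 over and over.
For molasses: m+10=w, o+1=p, l+7=s, a+10=k, s+1=t, s+7=z, e+10=o, s+1=t.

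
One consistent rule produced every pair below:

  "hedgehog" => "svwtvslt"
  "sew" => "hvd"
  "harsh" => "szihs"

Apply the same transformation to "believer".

yvorvevi

Each pair mirrors across the alphabet (h↔s, e↔v, d↔w): positions sum to 25. Letters are reflected about the middle of the alphabet (position → 25−position): Atbash.
On believer: b↔y, e↔v, l↔o, i↔r, e↔v, v↔e, e↔v, r↔i.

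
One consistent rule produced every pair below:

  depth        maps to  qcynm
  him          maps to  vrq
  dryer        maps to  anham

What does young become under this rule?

pwdxh

Read the word backwards and shift each letter +9.
On young: reverse → gnuoy; then shift: g+9=p, n+9=w, u+9=d, o+9=x, y+9=h.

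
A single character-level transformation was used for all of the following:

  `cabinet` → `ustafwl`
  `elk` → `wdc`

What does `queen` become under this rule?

imwwf

Compare letters: c→u is +18, a→s is +18, b→t is +18 — a constant shift. It's a constant shift of +18 (ROT18).
For queen: q+18=i, u+18=m, e+18=w, e+18=w, n+18=f.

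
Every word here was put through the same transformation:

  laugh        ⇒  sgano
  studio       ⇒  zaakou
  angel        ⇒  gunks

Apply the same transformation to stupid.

The shift depends on letter class: consonant l→s is +7, but vowel a→g is +6. Two shifts are in play — +6 for a/e/i/o/u, +7 for every other letter.
For stupid: s(cons)+7=z, t(cons)+7=a, u(vowel)+6=a, p(cons)+7=w, i(vowel)+6=o, d(cons)+7=k.

zaawok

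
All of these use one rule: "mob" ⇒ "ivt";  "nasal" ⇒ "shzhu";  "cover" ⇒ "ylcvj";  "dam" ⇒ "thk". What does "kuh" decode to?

and

The output letters match the input read backwards, each shifted +7: mob reversed is bom. The word is reversed, then every letter is shifted forward by 7.
Undoing it on kuh: shift back: k−7=d, u−7=n, h−7=a → dna; then reverse → and.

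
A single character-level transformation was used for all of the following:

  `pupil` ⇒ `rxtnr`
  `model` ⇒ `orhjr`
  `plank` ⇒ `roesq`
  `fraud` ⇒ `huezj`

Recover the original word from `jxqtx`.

The shift increases by 1 at each position, starting from +2: 2, 3, 4, ….
Reversing it on jxqtx: j−2=h, x−3=u, q−4=m, t−5=o, x−6=r.

humor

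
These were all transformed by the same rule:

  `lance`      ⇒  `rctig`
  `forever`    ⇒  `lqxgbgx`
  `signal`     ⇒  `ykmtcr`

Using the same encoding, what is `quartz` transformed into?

wwcxzf

The shift depends on letter class: consonant l→r is +6, but vowel a→c is +2. Vowels shift forward by 2 and consonants shift forward by 6.
Applying it to quartz: q(cons)+6=w, u(vowel)+2=w, a(vowel)+2=c, r(cons)+6=x, t(cons)+6=z, z(cons)+6=f.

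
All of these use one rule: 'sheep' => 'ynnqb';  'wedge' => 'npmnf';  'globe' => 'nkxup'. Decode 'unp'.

gel

Two steps: reverse the string, then apply a Caesar shift of +9.
Reversing it on unp: shift back: u−9=l, n−9=e, p−9=g → leg; then reverse → gel.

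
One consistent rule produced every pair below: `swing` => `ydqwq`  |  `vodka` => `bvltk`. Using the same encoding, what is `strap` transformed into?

yazjz

In swing: s→y is +6, w→d is +7, i→q is +8, n→w is +9 — the shift increases by 1 each position. Letter i (0-indexed) is shifted by i+6, so successive shifts are 6, 7, 8, ….
Applying it to strap: s+6=y, t+7=a, r+8=z, a+9=j, p+10=z.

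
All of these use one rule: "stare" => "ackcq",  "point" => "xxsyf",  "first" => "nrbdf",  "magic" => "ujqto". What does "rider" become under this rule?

In stare: s→a is +8, t→c is +9, a→k is +10, r→c is +11 — the shift increases by 1 each position. The shift increases by 1 at each position, starting from +8: 8, 9, 10, ….
For rider: r+8=z, i+9=r, d+10=n, e+11=p, r+12=d.

zrnpd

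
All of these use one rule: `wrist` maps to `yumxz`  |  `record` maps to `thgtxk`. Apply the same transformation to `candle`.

edrirl

In wrist: w→y is +2, r→u is +3, i→m is +4, s→x is +5 — the shift increases by 1 each position. Each letter shifts forward by (position + 2), i.e. 2, 3, 4, … — the shift grows by one for each successive letter.
For candle: c+2=e, a+3=d, n+4=r, d+5=i, l+6=r, e+7=l.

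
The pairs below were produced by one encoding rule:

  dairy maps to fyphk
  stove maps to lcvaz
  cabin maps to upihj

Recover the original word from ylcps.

liver

The output letters match the input read backwards, each shifted +7: dairy reversed is yriad. Two steps: reverse the string, then apply a Caesar shift of +7.
Undoing it on ylcps: shift back: y−7=r, l−7=e, c−7=v, p−7=i, s−7=l → revil; then reverse → liver.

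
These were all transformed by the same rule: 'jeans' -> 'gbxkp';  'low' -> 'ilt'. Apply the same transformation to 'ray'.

oxv

Every letter moves 23 places later in the alphabet, wrapping around z→a.
On ray: r+23=o, a+23=x, y+23=v.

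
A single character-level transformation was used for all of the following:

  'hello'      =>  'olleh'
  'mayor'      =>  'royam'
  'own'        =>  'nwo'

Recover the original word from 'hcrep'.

perch

The output letters match the input read backwards: hello reversed is olleh. The word is simply reversed.
Undoing it on hcrep: then reverse → perch.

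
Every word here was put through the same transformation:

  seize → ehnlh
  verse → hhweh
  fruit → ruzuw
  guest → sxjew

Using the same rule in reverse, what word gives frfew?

toast

Shifts by position in seize: pos 0: s→e (+12), pos 1: e→h (+3), pos 2: i→n (+5), pos 3: z→l (+12), pos 4: e→h (+3) — repeating every 3. The shifts repeat in a cycle of length 3: positions 0,1,… shift by +12, +3, +5, then the pattern repeats.
Reversing it on frfew: f−12=t, r−3=o, f−5=a, e−12=s, w−3=t.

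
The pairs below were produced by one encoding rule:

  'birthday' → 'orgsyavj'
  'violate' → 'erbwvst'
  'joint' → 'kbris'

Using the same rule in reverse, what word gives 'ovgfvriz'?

b(1)→o(14) and i(8)→r(17) fit y≡19x+21 (mod 26); the inverse of 19 mod 26 is 11. This is an affine cipher: with a=0,…,z=25, each position x becomes (19x+21) mod 26.
Undoing it on ovgfvriz: o(14)→11·(14−21)≡1=b; v(21)→11·(21−21)≡0=a; g(6)→11·(6−21)≡17=r; f(5)→11·(5−21)≡6=g; v(21)→11·(21−21)≡0=a; r(17)→11·(17−21)≡8=i; i(8)→11·(8−21)≡13=n; z(25)→11·(25−21)≡18=s (all mod 26).

bargains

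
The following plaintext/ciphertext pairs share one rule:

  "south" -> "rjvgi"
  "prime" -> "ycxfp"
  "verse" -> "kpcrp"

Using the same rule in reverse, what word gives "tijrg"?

Each letter's alphabet position (a=0..z=25) is mapped through 15·x+7 mod 26 — an affine cipher.
Decoding tijrg: t(19)→7·(19−7)≡6=g; i(8)→7·(8−7)≡7=h; j(9)→7·(9−7)≡14=o; r(17)→7·(17−7)≡18=s; g(6)→7·(6−7)≡19=t (all mod 26).

ghost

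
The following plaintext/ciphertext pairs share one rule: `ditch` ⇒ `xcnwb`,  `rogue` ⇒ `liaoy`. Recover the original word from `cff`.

Every letter moves 20 places later in the alphabet, wrapping around z→a.
Reversing it on cff: c−20=i, f−20=l, f−20=l.

ill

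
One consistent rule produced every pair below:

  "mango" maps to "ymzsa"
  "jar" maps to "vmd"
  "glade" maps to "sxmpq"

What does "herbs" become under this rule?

Compare letters: m→y is +12, a→m is +12, n→z is +12 — a constant shift. It's a constant shift of +12 (ROT12).
On herbs: h+12=t, e+12=q, r+12=d, b+12=n, s+12=e.

tqdne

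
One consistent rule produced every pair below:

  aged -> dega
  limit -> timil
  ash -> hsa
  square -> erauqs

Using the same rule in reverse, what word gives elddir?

The output letters match the input read backwards: aged reversed is dega. It's just the letters in reverse order.
Decoding elddir: then reverse → riddle.

riddle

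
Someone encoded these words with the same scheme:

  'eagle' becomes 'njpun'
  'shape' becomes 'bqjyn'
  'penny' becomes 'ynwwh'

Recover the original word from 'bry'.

sip

It's a constant shift of +9 (ROT9).
Reversing it on bry: b−9=s, r−9=i, y−9=p.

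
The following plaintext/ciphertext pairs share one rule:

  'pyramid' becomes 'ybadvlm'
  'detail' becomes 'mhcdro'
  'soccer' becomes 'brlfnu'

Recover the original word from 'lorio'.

Shifts by position in pyramid: pos 0: p→y (+9), pos 1: y→b (+3), pos 2: r→a (+9), pos 3: a→d (+3) — repeating every 2. It's a Vigenère-style cipher with numeric key [9,3]: position i shifts by key[i mod 2].
Undoing it on lorio: l−9=c, o−3=l, r−9=i, i−3=f, o−9=f.

cliff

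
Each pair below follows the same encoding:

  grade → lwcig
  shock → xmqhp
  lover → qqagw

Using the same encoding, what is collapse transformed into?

The shift depends on letter class: consonant g→l is +5, but vowel a→c is +2. Two shifts are in play — +2 for a/e/i/o/u, +5 for every other letter.
For collapse: c(cons)+5=h, o(vowel)+2=q, l(cons)+5=q, l(cons)+5=q, a(vowel)+2=c, p(cons)+5=u, s(cons)+5=x, e(vowel)+2=g.

hqqqcuxg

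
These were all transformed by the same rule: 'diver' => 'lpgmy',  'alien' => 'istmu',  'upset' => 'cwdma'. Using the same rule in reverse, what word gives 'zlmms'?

rebel

Shifts by position in diver: pos 0: d→l (+8), pos 1: i→p (+7), pos 2: v→g (+11), pos 3: e→m (+8), pos 4: r→y (+7) — repeating every 3. The shifts repeat in a cycle of length 3: positions 0,1,… shift by +8, +7, +11, then the pattern repeats.
Decoding zlmms: z−8=r, l−7=e, m−11=b, m−8=e, s−7=l.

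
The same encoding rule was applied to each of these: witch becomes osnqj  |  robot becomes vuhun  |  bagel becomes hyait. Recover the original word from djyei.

w(22)→o(14) and i(8)→s(18) fit y≡9x+24 (mod 26); the inverse of 9 mod 26 is 3. Each letter's alphabet position (a=0..z=25) is mapped through 9·x+24 mod 26 — an affine cipher.
Undoing it on djyei: d(3)→3·(3−24)≡15=p; j(9)→3·(9−24)≡7=h; y(24)→3·(24−24)≡0=a; e(4)→3·(4−24)≡18=s; i(8)→3·(8−24)≡4=e (all mod 26).

phase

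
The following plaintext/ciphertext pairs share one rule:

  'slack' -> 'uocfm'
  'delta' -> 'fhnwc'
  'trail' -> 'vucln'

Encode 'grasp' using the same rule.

iucvr

Shifts by position in slack: pos 0: s→u (+2), pos 1: l→o (+3), pos 2: a→c (+2), pos 3: c→f (+3) — repeating every 2. The shifts repeat in a cycle of length 2: positions 0,1,… shift by +2, +3, then the pattern repeats.
Applying it to grasp: g+2=i, r+3=u, a+2=c, s+3=v, p+2=r.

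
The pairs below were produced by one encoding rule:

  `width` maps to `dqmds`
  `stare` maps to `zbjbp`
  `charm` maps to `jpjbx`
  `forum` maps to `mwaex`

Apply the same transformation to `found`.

mwdxo

The shift increases by 1 at each position, starting from +7: 7, 8, 9, ….
Applying it to found: f+7=m, o+8=w, u+9=d, n+10=x, d+11=o.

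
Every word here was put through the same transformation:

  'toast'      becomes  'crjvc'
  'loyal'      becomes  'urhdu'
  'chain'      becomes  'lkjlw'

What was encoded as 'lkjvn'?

Shifts by position in toast: pos 0: t→c (+9), pos 1: o→r (+3), pos 2: a→j (+9), pos 3: s→v (+3) — repeating every 2. It's a Vigenère-style cipher with numeric key [9,3]: position i shifts by key[i mod 2].
Decoding lkjvn: l−9=c, k−3=h, j−9=a, v−3=s, n−9=e.

chase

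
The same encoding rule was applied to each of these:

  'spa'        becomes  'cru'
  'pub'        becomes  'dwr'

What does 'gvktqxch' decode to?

favorite

The output letters match the input read backwards, each shifted +2: spa reversed is aps. Two steps: reverse the string, then apply a Caesar shift of +2.
Reversing it on gvktqxch: shift back: g−2=e, v−2=t, k−2=i, t−2=r, q−2=o, x−2=v, c−2=a, h−2=f → etirovaf; then reverse → favorite.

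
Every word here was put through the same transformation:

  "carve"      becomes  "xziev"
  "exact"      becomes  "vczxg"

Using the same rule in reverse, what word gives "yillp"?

brook

Each pair mirrors across the alphabet (c↔x, a↔z, r↔i): positions sum to 25. Each letter is replaced by its mirror in the alphabet: a↔z, b↔y, c↔x, and so on (the Atbash cipher).
Undoing it on yillp: y↔b, i↔r, l↔o, l↔o, p↔k.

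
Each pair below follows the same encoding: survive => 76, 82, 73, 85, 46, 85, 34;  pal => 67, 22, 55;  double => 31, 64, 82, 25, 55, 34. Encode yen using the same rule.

s(#19)→76 and u(#21)→82: differences scale by 3, so n = 3·pos + 19. Each letter becomes 3×(its alphabet position, a=1..z=26) + 19.
Applying it to yen: y=25→94, e=5→34, n=14→61.

94, 34, 61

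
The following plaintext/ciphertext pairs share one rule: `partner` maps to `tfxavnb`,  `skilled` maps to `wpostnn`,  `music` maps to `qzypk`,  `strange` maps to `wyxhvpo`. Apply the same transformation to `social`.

In partner: p→t is +4, a→f is +5, r→x is +6, t→a is +7 — the shift increases by 1 each position. Each letter shifts forward by (position + 4), i.e. 4, 5, 6, … — the shift grows by one for each successive letter.
On social: s+4=w, o+5=t, c+6=i, i+7=p, a+8=i, l+9=u.

wtipiu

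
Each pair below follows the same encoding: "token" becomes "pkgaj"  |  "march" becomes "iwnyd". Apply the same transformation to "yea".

uaw

Each letter is shifted forward by 22 in the alphabet (a Caesar shift of +22).
On yea: y+22=u, e+22=a, a+22=w.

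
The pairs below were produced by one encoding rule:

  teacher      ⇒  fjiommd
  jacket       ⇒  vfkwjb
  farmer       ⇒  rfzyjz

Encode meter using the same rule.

Shifts by position in teacher: pos 0: t→f (+12), pos 1: e→j (+5), pos 2: a→i (+8), pos 3: c→o (+12), pos 4: h→m (+5), pos 5: e→m (+8) — repeating every 3. The shifts repeat in a cycle of length 3: positions 0,1,… shift by +12, +5, +8, then the pattern repeats.
Applying it to meter: m+12=y, e+5=j, t+8=b, e+12=q, r+5=w.

yjbqw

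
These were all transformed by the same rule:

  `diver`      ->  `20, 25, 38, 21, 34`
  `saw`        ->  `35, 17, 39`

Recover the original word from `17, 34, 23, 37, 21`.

argue

d is letter #4 and maps to 20: an offset of 16. Letters become their 1-based position plus 16 (so a→17, b→18, …).
Undoing it on 17, 34, 23, 37, 21: 17→(17−16)÷1=1=a, 34→(34−16)÷1=18=r, 23→(23−16)÷1=7=g, 37→(37−16)÷1=21=u, 21→(21−16)÷1=5=e.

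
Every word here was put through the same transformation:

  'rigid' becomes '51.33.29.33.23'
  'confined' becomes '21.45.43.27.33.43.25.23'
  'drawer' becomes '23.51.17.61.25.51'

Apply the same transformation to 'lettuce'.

39.25.55.55.57.21.25

r(#18)→51 and i(#9)→33: differences scale by 2, so n = 2·pos + 15. The formula is n = 2×(alphabet index, a=1) + 15.
Applying it to lettuce: l=12→39, e=5→25, t=20→55, t=20→55, u=21→57, c=3→21, e=5→25.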